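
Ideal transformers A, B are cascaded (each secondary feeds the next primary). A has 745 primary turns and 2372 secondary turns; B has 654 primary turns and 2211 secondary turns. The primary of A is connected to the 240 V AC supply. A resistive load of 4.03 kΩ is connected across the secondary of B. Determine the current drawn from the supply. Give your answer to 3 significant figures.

After A: V = 240.00 × 2372/745 = 764.13 V.
After B: V = 764.13 × 2211/654 = 2583.3 V.
I_load = 2583.3/4030 = 0.64103 A, so P_out = 2583.3 × 0.64103 = 1656.0 W.
All ideal ⇒ P_in = P_out, so I_supply = 1656.0/240 = 6.90 A.

I_supply ≈ 6.90 A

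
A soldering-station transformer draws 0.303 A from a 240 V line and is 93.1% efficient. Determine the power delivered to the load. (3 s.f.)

P_out ≈ 67.7 W

P_in = V_p I_p = 240 × 0.303 = 72.720 W.
P_out = η P_in = 0.931 × 72.720 = 67.7 W.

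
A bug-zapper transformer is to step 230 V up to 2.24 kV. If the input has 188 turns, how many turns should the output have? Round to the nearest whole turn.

N_out/N_in = V_out/V_in, so N_out = 188 × 2240/230 = 1831.0 ≈ 1831 turns.

N_out = 1831 turns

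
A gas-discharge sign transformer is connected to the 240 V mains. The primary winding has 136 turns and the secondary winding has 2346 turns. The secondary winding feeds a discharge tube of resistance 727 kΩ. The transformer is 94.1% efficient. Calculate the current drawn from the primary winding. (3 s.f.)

I_p ≈ 0.104 A

V_s = 240 × 2346/136 = 4140.0 V.
I_s = V_s/R = 4140.0/727000 = 0.0056946 A.
P_out = V_s I_s = 4140.0 × 0.0056946 = 23.576 W.
P_in = P_out/η = 23.576/0.941 = 25.054 W.
I_p = P_in/V_p = 25.054/240 = 0.104 A.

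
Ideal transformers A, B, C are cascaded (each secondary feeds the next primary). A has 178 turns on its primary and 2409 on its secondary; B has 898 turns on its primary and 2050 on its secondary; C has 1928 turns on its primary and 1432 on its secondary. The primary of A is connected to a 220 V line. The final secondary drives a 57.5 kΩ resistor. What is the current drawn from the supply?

After A: V = 220.00 × 2409/178 = 2977.4 V.
After B: V = 2977.4 × 2050/898 = 6797.0 V.
After C: V = 6797.0 × 1432/1928 = 5048.4 V.
I_load = 5048.4/57500 = 0.087798 A, so P_out = 5048.4 × 0.087798 = 443.24 W.
All ideal ⇒ P_in = P_out, so I_supply = 443.24/220 = 2.01 A.

I_supply ≈ 2.01 A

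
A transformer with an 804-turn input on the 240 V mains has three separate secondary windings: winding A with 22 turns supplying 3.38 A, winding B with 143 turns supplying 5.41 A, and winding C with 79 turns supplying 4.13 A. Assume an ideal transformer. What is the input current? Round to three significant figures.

I_in ≈ 1.46 A

V_A = 240 × 22/804 = 6.5672 V; V_B = 240 × 143/804 = 42.687 V; V_C = 240 × 79/804 = 23.582 V.
P_out = V_A I_A + V_B I_B + V_C I_C = 6.5672×3.38 + 42.687×5.41 + 23.582×4.13 = 22.197 + 230.93 + 97.394 = 350.53 W.
Ideal ⇒ P_in = P_out, so I_in = P_out/V_in = 350.53/240 = 1.46 A.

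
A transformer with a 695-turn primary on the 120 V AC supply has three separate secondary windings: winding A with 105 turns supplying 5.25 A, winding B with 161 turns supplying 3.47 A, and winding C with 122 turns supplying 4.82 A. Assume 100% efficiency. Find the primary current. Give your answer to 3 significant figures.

I_p ≈ 2.44 A

V_A = 120 × 105/695 = 18.129 V; V_B = 120 × 161/695 = 27.799 V; V_C = 120 × 122/695 = 21.065 V.
P_out = V_A I_A + V_B I_B + V_C I_C = 18.129×5.25 + 27.799×3.47 + 21.065×4.82 = 95.180 + 96.461 + 101.53 = 293.17 W.
Ideal ⇒ P_in = P_out, so I_p = P_out/V_p = 293.17/120 = 2.44 A.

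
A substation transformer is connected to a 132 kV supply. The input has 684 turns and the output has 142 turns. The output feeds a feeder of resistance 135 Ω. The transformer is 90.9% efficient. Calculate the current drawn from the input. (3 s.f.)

V_out = 132000 × 142/684 = 27404 V.
I_out = V_out/R = 27404/135 = 202.99 A.
P_out = V_out I_out = 27404 × 202.99 = 5.5626×10^6 W.
P_in = P_out/η = 5.5626×10^6/0.909 = 6.1195×10^6 W.
I_in = P_in/V_in = 6.1195×10^6/132000 = 46.4 A.

I_in ≈ 46.4 A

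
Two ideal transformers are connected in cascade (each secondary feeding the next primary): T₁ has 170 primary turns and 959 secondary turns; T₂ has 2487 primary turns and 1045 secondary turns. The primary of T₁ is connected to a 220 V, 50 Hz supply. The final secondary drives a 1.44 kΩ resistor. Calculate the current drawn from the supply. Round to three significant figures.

Secondary of T₁: V = 220.00 × 959/170 = 1241.1 V.
Secondary of T₂: V = 1241.1 × 1045/2487 = 521.47 V.
I_load = 521.47/1440 = 0.36213 A, so P_out = 521.47 × 0.36213 = 188.84 W.
All ideal ⇒ P_in = P_out, so I_supply = 188.84/220 = 0.858 A.

I_supply ≈ 0.858 A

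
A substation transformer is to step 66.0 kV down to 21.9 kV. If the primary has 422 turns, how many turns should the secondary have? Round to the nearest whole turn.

N_s/N_p = V_s/V_p, so N_s = 422 × 21900/66000 = 140.0 ≈ 140 turns.

N_s = 140 turns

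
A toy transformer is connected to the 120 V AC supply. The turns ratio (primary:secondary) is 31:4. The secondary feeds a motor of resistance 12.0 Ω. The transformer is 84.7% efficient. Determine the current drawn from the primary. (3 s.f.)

I_p ≈ 0.197 A

V_s = 120 × 4/31 = 15.484 V.
I_s = V_s/R = 15.484/12.0 = 1.2903 A.
P_out = V_s I_s = 15.484 × 1.2903 = 19.979 W.
P_in = P_out/η = 19.979/0.847 = 23.588 W.
I_p = P_in/V_p = 23.588/120 = 0.197 A.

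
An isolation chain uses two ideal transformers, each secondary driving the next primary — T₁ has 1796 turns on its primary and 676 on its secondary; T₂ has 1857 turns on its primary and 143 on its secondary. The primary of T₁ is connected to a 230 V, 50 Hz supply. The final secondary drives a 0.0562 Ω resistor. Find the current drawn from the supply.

Secondary of T₁: V = 230.00 × 676/1796 = 86.570 V.
Secondary of T₂: V = 86.570 × 143/1857 = 6.6664 V.
I_load = 6.6664/0.0562 = 118.62 A, so P_out = 6.6664 × 118.62 = 790.77 W.
All ideal ⇒ P_in = P_out, so I_supply = 790.77/230 = 3.44 A.

I_supply ≈ 3.44 A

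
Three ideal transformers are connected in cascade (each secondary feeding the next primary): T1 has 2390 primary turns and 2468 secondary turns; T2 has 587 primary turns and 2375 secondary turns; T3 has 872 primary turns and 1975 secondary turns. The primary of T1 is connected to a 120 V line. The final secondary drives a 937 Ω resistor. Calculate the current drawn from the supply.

I_supply ≈ 11.5 A

After T1: V = 120.00 × 2468/2390 = 123.92 V.
After T2: V = 123.92 × 2375/587 = 501.37 V.
After T3: V = 501.37 × 1975/872 = 1135.5 V.
I_load = 1135.5/937 = 1.2119 A, so P_out = 1135.5 × 1.2119 = 1376.2 W.
All ideal ⇒ P_in = P_out, so I_supply = 1376.2/120 = 11.5 A.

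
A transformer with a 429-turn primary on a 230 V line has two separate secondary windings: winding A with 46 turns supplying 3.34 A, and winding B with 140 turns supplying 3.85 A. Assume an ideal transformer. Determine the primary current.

I_p ≈ 1.61 A

V_A = 230 × 46/429 = 24.662 V; V_B = 230 × 140/429 = 75.058 V.
P_out = V_A I_A + V_B I_B = 24.662×3.34 + 75.058×3.85 = 82.371 + 288.97 = 371.35 W.
Ideal ⇒ P_in = P_out, so I_p = P_out/V_p = 371.35/230 = 1.61 A.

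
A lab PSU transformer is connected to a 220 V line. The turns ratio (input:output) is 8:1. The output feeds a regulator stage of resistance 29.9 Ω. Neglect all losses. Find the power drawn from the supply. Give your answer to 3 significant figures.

P ≈ 25.3 W

V_out = V_in × N_out/N_in = 220 × 1/8 = 27.500 V.
I_out = V_out/R = 27.500/29.9 = 0.91973 A.
I_in = I_out × N_out/N_in = 0.91973 × 1/8 = 0.11497 A.
P = V_in I_in = 220 × 0.11497 = 25.3 W.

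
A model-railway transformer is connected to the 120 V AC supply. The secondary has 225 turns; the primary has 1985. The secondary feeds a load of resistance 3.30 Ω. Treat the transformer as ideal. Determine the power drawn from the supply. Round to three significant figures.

P ≈ 56.1 W

V_s = V_p × N_s/N_p = 120 × 225/1985 = 13.602 V.
I_s = V_s/R = 13.602/3.30 = 4.1218 A.
I_p = I_s × N_s/N_p = 4.1218 × 225/1985 = 0.46721 A.
P = V_p I_p = 120 × 0.46721 = 56.1 W.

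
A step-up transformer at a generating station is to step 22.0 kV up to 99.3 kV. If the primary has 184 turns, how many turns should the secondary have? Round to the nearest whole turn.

N_s/N_p = V_s/V_p, so N_s = 184 × 99300/22000 = 830.5 ≈ 831 turns.

N_s = 831 turns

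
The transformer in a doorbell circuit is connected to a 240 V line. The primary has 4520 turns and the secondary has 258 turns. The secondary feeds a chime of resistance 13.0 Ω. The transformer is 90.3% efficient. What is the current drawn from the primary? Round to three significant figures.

I_p ≈ 0.0666 A

V_s = 240 × 258/4520 = 13.699 V.
I_s = V_s/R = 13.699/13.0 = 1.0538 A.
P_out = V_s I_s = 13.699 × 1.0538 = 14.436 W.
P_in = P_out/η = 14.436/0.903 = 15.987 W.
I_p = P_in/V_p = 15.987/240 = 0.0666 A.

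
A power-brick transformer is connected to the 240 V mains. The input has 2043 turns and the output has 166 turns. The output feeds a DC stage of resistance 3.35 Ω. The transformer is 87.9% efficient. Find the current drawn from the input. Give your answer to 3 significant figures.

I_in ≈ 0.538 A

V_out = 240 × 166/2043 = 19.501 V.
I_out = V_out/R = 19.501/3.35 = 5.8211 A.
P_out = V_out I_out = 19.501 × 5.8211 = 113.52 W.
P_in = P_out/η = 113.52/0.879 = 129.14 W.
I_in = P_in/V_in = 129.14/240 = 0.538 A.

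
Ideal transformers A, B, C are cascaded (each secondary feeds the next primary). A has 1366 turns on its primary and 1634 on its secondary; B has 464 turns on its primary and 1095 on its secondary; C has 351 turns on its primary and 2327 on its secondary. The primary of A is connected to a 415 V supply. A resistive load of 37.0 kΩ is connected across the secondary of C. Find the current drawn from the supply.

I_supply ≈ 3.93 A

Secondary of A: V = 415.00 × 1634/1366 = 496.42 V.
Secondary of B: V = 496.42 × 1095/464 = 1171.5 V.
Secondary of C: V = 1171.5 × 2327/351 = 7766.7 V.
I_load = 7766.7/37000 = 0.20991 A, so P_out = 7766.7 × 0.20991 = 1630.3 W.
All ideal ⇒ P_in = P_out, so I_supply = 1630.3/415 = 3.93 A.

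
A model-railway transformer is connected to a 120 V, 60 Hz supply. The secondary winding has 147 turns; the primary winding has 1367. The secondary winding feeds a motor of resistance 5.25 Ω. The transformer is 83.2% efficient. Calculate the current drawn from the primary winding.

I_p ≈ 0.318 A

V_s = 120 × 147/1367 = 12.904 V.
I_s = V_s/R = 12.904/5.25 = 2.4579 A.
P_out = V_s I_s = 12.904 × 2.4579 = 31.718 W.
P_in = P_out/η = 31.718/0.832 = 38.122 W.
I_p = P_in/V_p = 38.122/120 = 0.318 A.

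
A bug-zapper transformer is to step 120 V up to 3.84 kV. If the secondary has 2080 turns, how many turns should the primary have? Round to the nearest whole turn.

N_p = 65 turns

N_p/N_s = V_p/V_s, so N_p = 2080 × 120/3840 = 65.0 ≈ 65 turns.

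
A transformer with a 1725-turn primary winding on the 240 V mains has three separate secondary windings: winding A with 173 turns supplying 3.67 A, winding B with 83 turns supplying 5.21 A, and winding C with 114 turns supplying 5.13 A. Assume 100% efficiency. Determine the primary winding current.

I_p ≈ 0.958 A

V_A = 240 × 173/1725 = 24.070 V; V_B = 240 × 83/1725 = 11.548 V; V_C = 240 × 114/1725 = 15.861 V.
P_out = V_A I_A + V_B I_B + V_C I_C = 24.070×3.67 + 11.548×5.21 + 15.861×5.13 = 88.335 + 60.164 + 81.366 = 229.87 W.
Ideal ⇒ P_in = P_out, so I_p = P_out/V_p = 229.87/240 = 0.958 A.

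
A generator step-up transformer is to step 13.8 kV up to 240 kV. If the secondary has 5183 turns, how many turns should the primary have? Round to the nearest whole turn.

N_p = 298 turns

N_p/N_s = V_p/V_s, so N_p = 5183 × 13800/240000 = 298.0 ≈ 298 turns.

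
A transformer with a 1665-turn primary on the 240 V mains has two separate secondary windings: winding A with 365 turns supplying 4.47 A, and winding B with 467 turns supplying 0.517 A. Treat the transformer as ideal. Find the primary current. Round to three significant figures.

V_A = 240 × 365/1665 = 52.613 V; V_B = 240 × 467/1665 = 67.315 V.
P_out = V_A I_A + V_B I_B = 52.613×4.47 + 67.315×0.517 = 235.18 + 34.802 = 269.98 W.
Ideal ⇒ P_in = P_out, so I_p = P_out/V_p = 269.98/240 = 1.12 A.

I_p ≈ 1.12 A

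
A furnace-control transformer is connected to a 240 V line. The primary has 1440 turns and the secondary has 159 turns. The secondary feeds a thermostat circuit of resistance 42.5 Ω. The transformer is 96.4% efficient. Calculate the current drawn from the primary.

I_p ≈ 0.0714 A

V_s = 240 × 159/1440 = 26.500 V.
I_s = V_s/R = 26.500/42.5 = 0.62353 A.
P_out = V_s I_s = 26.500 × 0.62353 = 16.524 W.
P_in = P_out/η = 16.524/0.964 = 17.141 W.
I_p = P_in/V_p = 17.141/240 = 0.0714 A.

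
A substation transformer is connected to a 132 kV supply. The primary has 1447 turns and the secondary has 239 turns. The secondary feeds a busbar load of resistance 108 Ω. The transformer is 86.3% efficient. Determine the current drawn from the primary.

V_s = 132000 × 239/1447 = 21802 V.
I_s = V_s/R = 21802/108 = 201.87 A.
P_out = V_s I_s = 21802 × 201.87 = 4.4013×10^6 W.
P_in = P_out/η = 4.4013×10^6/0.863 = 5.1000×10^6 W.
I_p = P_in/V_p = 5.1000×10^6/132000 = 38.6 A.

I_p ≈ 38.6 A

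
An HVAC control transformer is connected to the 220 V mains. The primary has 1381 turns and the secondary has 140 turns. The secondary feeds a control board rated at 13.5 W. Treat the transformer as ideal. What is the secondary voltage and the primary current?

V_s ≈ 22.3 V, I_p ≈ 0.0614 A

V_s = V_p × N_s/N_p = 220 × 140/1381 = 22.303 V.
I_s = P/V_s = 13.5/22.303 = 0.60531 A.
I_p = I_s × N_s/N_p = 0.60531 × 140/1381 = 0.0614 A.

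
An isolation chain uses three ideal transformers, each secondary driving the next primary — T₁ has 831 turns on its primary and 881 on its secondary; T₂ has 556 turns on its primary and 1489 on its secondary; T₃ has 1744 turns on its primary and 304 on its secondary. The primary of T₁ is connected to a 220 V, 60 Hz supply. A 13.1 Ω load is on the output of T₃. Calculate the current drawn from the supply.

After T₁: V = 220.00 × 881/831 = 233.24 V.
After T₂: V = 233.24 × 1489/556 = 624.62 V.
After T₃: V = 624.62 × 304/1744 = 108.88 V.
I_load = 108.88/13.1 = 8.3114 A, so P_out = 108.88 × 8.3114 = 904.94 W.
All ideal ⇒ P_in = P_out, so I_supply = 904.94/220 = 4.11 A.

I_supply ≈ 4.11 A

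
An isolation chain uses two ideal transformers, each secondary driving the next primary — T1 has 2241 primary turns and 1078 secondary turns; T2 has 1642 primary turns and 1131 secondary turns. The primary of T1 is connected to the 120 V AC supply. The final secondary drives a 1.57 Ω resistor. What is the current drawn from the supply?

I_supply ≈ 8.39 A

After T1: V = 120.00 × 1078/2241 = 57.724 V.
After T2: V = 57.724 × 1131/1642 = 39.760 V.
I_load = 39.760/1.57 = 25.325 A, so P_out = 39.760 × 25.325 = 1006.9 W.
All ideal ⇒ P_in = P_out, so I_supply = 1006.9/120 = 8.39 A.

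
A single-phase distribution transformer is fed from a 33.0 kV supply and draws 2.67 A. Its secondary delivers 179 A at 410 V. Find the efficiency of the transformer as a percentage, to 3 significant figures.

η ≈ 83.3%

P_in = 33000 × 2.67 = 88110.0 W.
P_out = 410 × 179 = 73390.0 W.
η = P_out/P_in = 73390.0/88110.0 = 0.833.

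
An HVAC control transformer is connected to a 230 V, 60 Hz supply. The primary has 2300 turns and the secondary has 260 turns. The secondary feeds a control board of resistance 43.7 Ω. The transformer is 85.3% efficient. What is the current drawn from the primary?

V_s = 230 × 260/2300 = 26.000 V.
I_s = V_s/R = 26.000/43.7 = 0.59497 A.
P_out = V_s I_s = 26.000 × 0.59497 = 15.469 W.
P_in = P_out/η = 15.469/0.853 = 18.135 W.
I_p = P_in/V_p = 18.135/230 = 0.0788 A.

I_p ≈ 0.0788 A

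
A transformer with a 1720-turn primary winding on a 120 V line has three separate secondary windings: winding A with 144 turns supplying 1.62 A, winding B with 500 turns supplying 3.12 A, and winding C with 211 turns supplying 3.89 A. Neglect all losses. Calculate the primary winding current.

I_p ≈ 1.52 A

V_A = 120 × 144/1720 = 10.047 V; V_B = 120 × 500/1720 = 34.884 V; V_C = 120 × 211/1720 = 14.721 V.
P_out = V_A I_A + V_B I_B + V_C I_C = 10.047×1.62 + 34.884×3.12 + 14.721×3.89 = 16.275 + 108.84 + 57.264 = 182.38 W.
Ideal ⇒ P_in = P_out, so I_p = P_out/V_p = 182.38/120 = 1.52 A.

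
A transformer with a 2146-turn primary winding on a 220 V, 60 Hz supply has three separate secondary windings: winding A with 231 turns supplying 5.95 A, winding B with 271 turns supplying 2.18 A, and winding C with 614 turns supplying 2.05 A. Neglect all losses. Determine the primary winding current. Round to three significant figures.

I_p ≈ 1.50 A

V_A = 220 × 231/2146 = 23.681 V; V_B = 220 × 271/2146 = 27.782 V; V_C = 220 × 614/2146 = 62.945 V.
P_out = V_A I_A + V_B I_B + V_C I_C = 23.681×5.95 + 27.782×2.18 + 62.945×2.05 = 140.90 + 60.565 + 129.04 = 330.51 W.
Ideal ⇒ P_in = P_out, so I_p = P_out/V_p = 330.51/220 = 1.50 A.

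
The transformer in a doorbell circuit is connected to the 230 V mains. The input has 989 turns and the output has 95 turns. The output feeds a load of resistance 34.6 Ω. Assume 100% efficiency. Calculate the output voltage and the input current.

V_out ≈ 22.1 V, I_in ≈ 0.0613 A

V_out = V_in × N_out/N_in = 230 × 95/989 = 22.093 V.
I_out = V_out/R = 22.093/34.6 = 0.63853 A.
I_in = I_out × N_out/N_in = 0.63853 × 95/989 = 0.0613 A.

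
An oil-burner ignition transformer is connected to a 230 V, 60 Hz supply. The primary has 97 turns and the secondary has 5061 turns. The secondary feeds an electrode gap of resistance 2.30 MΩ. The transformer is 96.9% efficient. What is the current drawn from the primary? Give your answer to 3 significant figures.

V_s = 230 × 5061/97 = 12000 V.
I_s = V_s/R = 12000/(2.30×10^6) = 0.0052175 A.
P_out = V_s I_s = 12000 × 0.0052175 = 62.612 W.
P_in = P_out/η = 62.612/0.969 = 64.615 W.
I_p = P_in/V_p = 64.615/230 = 0.281 A.

I_p ≈ 0.281 A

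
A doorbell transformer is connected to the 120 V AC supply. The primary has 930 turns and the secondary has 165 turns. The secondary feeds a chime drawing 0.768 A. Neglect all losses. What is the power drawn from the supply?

I_p = I_s × N_s/N_p = 0.768 × 165/930 = 0.13626 A.
P = V_p I_p = 120 × 0.13626 = 16.4 W.

P ≈ 16.4 W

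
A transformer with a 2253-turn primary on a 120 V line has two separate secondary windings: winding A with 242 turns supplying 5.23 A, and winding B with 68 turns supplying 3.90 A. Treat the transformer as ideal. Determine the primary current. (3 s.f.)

V_A = 120 × 242/2253 = 12.889 V; V_B = 120 × 68/2253 = 3.6218 V.
P_out = V_A I_A + V_B I_B = 12.889×5.23 + 3.6218×3.90 = 67.412 + 14.125 = 81.537 W.
Ideal ⇒ P_in = P_out, so I_p = P_out/V_p = 81.537/120 = 0.679 A.

I_p ≈ 0.679 A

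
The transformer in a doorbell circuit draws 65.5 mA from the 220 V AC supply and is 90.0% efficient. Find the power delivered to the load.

P_out ≈ 13.0 W

P_in = V_in I_in = 220 × 0.0655 = 14.410 W.
P_out = η P_in = 0.900 × 14.410 = 13.0 W.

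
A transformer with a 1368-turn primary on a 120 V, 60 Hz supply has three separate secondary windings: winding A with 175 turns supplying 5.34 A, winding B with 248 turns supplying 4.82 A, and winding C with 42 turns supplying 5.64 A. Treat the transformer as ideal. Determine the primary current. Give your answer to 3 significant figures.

V_A = 120 × 175/1368 = 15.351 V; V_B = 120 × 248/1368 = 21.754 V; V_C = 120 × 42/1368 = 3.6842 V.
P_out = V_A I_A + V_B I_B + V_C I_C = 15.351×5.34 + 21.754×4.82 + 3.6842×5.64 = 81.974 + 104.86 + 20.779 = 207.61 W.
Ideal ⇒ P_in = P_out, so I_p = P_out/V_p = 207.61/120 = 1.73 A.

I_p ≈ 1.73 A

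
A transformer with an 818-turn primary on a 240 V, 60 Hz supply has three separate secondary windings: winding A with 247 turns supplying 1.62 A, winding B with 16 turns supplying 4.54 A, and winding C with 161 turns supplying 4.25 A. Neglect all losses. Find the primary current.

V_A = 240 × 247/818 = 72.469 V; V_B = 240 × 16/818 = 4.6944 V; V_C = 240 × 161/818 = 47.237 V.
P_out = V_A I_A + V_B I_B + V_C I_C = 72.469×1.62 + 4.6944×4.54 + 47.237×4.25 = 117.40 + 21.312 + 200.76 = 339.47 W.
Ideal ⇒ P_in = P_out, so I_p = P_out/V_p = 339.47/240 = 1.41 A.

I_p ≈ 1.41 A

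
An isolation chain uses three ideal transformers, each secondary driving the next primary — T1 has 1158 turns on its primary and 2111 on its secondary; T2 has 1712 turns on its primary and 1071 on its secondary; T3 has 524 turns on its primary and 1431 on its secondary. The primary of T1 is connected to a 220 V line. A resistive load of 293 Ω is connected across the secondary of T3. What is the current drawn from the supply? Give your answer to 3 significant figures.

I_supply ≈ 7.28 A

After T1: V = 220.00 × 2111/1158 = 401.05 V.
After T2: V = 401.05 × 1071/1712 = 250.89 V.
After T3: V = 250.89 × 1431/524 = 685.17 V.
I_load = 685.17/293 = 2.3385 A, so P_out = 685.17 × 2.3385 = 1602.2 W.
All ideal ⇒ P_in = P_out, so I_supply = 1602.2/220 = 7.28 A.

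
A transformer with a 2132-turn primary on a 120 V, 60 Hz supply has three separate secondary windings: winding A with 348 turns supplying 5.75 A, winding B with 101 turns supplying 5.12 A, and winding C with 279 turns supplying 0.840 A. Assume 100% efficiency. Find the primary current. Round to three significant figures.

I_p ≈ 1.29 A

V_A = 120 × 348/2132 = 19.587 V; V_B = 120 × 101/2132 = 5.6848 V; V_C = 120 × 279/2132 = 15.704 V.
P_out = V_A I_A + V_B I_B + V_C I_C = 19.587×5.75 + 5.6848×5.12 + 15.704×0.840 = 112.63 + 29.106 + 13.191 = 154.92 W.
Ideal ⇒ P_in = P_out, so I_p = P_out/V_p = 154.92/120 = 1.29 A.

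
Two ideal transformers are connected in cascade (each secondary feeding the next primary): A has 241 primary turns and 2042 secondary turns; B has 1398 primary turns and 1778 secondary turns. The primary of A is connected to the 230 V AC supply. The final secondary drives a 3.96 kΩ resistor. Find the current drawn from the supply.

I_supply ≈ 6.74 A

After A: V = 230.00 × 2042/241 = 1948.8 V.
After B: V = 1948.8 × 1778/1398 = 2478.5 V.
I_load = 2478.5/3960 = 0.62589 A, so P_out = 2478.5 × 0.62589 = 1551.3 W.
All ideal ⇒ P_in = P_out, so I_supply = 1551.3/230 = 6.74 A.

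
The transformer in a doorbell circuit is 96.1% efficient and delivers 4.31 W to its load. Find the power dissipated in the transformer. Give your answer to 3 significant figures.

P_in = P_out/η = 4.31/0.961 = 4.48491 W.
P_loss = P_in − P_out = 4.48491 − 4.31 = 0.175 W.

P_loss ≈ 0.175 W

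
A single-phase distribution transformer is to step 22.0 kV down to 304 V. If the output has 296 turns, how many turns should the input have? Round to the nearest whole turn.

N_in = 21421 turns

N_in/N_out = V_in/V_out, so N_in = 296 × 22000/304 = 21421.1 ≈ 21421 turns.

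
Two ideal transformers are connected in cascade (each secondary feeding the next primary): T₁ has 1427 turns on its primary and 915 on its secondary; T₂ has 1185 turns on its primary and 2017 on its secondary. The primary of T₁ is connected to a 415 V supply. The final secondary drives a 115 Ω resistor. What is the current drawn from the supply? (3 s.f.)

Secondary of T₁: V = 415.00 × 915/1427 = 266.10 V.
Secondary of T₂: V = 266.10 × 2017/1185 = 452.93 V.
I_load = 452.93/115 = 3.9385 A, so P_out = 452.93 × 3.9385 = 1783.9 W.
All ideal ⇒ P_in = P_out, so I_supply = 1783.9/415 = 4.30 A.

I_supply ≈ 4.30 A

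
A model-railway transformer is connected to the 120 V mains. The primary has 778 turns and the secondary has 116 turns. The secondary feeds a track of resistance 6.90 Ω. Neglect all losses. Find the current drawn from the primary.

I_p ≈ 0.387 A

V_s = V_p × N_s/N_p = 120 × 116/778 = 17.892 V.
I_s = V_s/R = 17.892/6.90 = 2.5930 A.
For an ideal transformer I_p N_p = I_s N_s, so I_p = 2.5930 × 116/778 = 0.387 A.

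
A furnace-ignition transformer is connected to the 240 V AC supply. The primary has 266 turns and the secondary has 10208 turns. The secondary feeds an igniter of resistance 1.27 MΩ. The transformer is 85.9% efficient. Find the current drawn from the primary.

I_p ≈ 0.324 A

V_s = 240 × 10208/266 = 9210.2 V.
I_s = V_s/R = 9210.2/(1.27×10^6) = 0.0072521 A.
P_out = V_s I_s = 9210.2 × 0.0072521 = 66.794 W.
P_in = P_out/η = 66.794/0.859 = 77.758 W.
I_p = P_in/V_p = 77.758/240 = 0.324 A.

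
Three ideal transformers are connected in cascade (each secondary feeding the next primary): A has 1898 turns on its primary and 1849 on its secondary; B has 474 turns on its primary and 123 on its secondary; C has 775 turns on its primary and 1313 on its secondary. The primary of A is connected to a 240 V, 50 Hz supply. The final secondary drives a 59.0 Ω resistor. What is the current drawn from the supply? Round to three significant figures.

I_supply ≈ 0.746 A

After A: V = 240.00 × 1849/1898 = 233.80 V.
After B: V = 233.80 × 123/474 = 60.671 V.
After C: V = 60.671 × 1313/775 = 102.79 V.
I_load = 102.79/59.0 = 1.7422 A, so P_out = 102.79 × 1.7422 = 179.07 W.
All ideal ⇒ P_in = P_out, so I_supply = 179.07/240 = 0.746 A.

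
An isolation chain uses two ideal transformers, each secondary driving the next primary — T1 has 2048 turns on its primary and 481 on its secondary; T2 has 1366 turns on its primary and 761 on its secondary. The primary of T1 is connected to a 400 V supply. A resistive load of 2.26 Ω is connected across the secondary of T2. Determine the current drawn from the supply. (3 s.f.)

I_supply ≈ 3.03 A

Secondary of T1: V = 400.00 × 481/2048 = 93.945 V.
Secondary of T2: V = 93.945 × 761/1366 = 52.337 V.
I_load = 52.337/2.26 = 23.158 A, so P_out = 52.337 × 23.158 = 1212.0 W.
All ideal ⇒ P_in = P_out, so I_supply = 1212.0/400 = 3.03 A.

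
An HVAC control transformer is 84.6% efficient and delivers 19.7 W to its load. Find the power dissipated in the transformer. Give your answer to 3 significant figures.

P_in = P_out/η = 19.7/0.846 = 23.2861 W.
P_loss = P_in − P_out = 23.2861 − 19.7 = 3.59 W.

P_loss ≈ 3.59 W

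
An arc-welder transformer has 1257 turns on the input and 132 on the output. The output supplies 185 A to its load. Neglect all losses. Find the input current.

For an ideal transformer I_in/I_out = N_out/N_in, so I_in = 185 × 132/1257 = 19.4 A.

I_in ≈ 19.4 A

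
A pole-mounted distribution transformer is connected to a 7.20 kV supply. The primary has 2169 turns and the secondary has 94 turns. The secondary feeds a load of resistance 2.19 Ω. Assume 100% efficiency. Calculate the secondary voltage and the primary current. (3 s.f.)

V_s ≈ 312 V, I_p ≈ 6.17 A

V_s = V_p × N_s/N_p = 7200 × 94/2169 = 312.03 V.
I_s = V_s/R = 312.03/2.19 = 142.48 A.
I_p = I_s × N_s/N_p = 142.48 × 94/2169 = 6.17 A.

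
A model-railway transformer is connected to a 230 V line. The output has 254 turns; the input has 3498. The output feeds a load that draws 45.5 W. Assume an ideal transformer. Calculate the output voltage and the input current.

V_out ≈ 16.7 V, I_in ≈ 0.198 A

V_out = V_in × N_out/N_in = 230 × 254/3498 = 16.701 V.
I_out = P/V_out = 45.5/16.701 = 2.7244 A.
I_in = I_out × N_out/N_in = 2.7244 × 254/3498 = 0.198 A.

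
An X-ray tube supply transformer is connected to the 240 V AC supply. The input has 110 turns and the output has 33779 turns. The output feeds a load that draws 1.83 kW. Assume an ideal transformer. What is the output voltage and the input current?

V_out ≈ 73700 V, I_in ≈ 7.62 A

V_out = V_in × N_out/N_in = 240 × 33779/110 = 73700 V.
I_out = P/V_out = 1830/73700 = 0.024831 A.
I_in = I_out × N_out/N_in = 0.024831 × 33779/110 = 7.62 A.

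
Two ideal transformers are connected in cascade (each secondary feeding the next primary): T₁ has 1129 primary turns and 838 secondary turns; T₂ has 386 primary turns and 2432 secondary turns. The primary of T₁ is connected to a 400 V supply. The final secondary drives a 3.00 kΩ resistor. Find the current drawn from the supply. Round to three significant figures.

I_supply ≈ 2.92 A

After T₁: V = 400.00 × 838/1129 = 296.90 V.
After T₂: V = 296.90 × 2432/386 = 1870.6 V.
I_load = 1870.6/3000 = 0.62354 A, so P_out = 1870.6 × 0.62354 = 1166.4 W.
All ideal ⇒ P_in = P_out, so I_supply = 1166.4/400 = 2.92 A.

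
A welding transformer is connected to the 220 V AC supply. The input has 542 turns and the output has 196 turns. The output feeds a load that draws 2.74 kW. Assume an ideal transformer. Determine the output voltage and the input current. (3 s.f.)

V_out ≈ 79.6 V, I_in ≈ 12.5 A

V_out = V_in × N_out/N_in = 220 × 196/542 = 79.557 V.
I_out = P/V_out = 2740/79.557 = 34.441 A.
I_in = I_out × N_out/N_in = 34.441 × 196/542 = 12.5 A.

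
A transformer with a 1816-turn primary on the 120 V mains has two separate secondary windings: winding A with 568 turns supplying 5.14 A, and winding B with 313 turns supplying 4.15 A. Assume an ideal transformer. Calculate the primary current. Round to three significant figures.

I_p ≈ 2.32 A

V_A = 120 × 568/1816 = 37.533 V; V_B = 120 × 313/1816 = 20.683 V.
P_out = V_A I_A + V_B I_B = 37.533×5.14 + 20.683×4.15 = 192.92 + 85.834 = 278.75 W.
Ideal ⇒ P_in = P_out, so I_p = P_out/V_p = 278.75/120 = 2.32 A.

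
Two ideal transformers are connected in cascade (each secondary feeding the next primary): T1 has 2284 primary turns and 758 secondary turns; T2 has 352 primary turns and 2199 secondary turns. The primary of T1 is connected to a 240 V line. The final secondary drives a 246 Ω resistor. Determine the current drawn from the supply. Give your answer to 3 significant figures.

I_supply ≈ 4.19 A

After T1: V = 240.00 × 758/2284 = 79.650 V.
After T2: V = 79.650 × 2199/352 = 497.58 V.
I_load = 497.58/246 = 2.0227 A, so P_out = 497.58 × 2.0227 = 1006.5 W.
All ideal ⇒ P_in = P_out, so I_supply = 1006.5/240 = 4.19 A.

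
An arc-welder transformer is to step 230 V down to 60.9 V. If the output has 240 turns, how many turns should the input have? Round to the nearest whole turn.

N_in = 906 turns

N_in/N_out = V_in/V_out, so N_in = 240 × 230/60.9 = 906.4 ≈ 906 turns.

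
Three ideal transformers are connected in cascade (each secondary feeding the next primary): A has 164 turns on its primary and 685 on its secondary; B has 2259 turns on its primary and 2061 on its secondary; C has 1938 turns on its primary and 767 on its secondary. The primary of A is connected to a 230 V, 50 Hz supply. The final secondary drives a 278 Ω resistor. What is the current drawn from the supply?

I_supply ≈ 1.88 A

After A: V = 230.00 × 685/164 = 960.67 V.
After B: V = 960.67 × 2061/2259 = 876.47 V.
After C: V = 876.47 × 767/1938 = 346.88 V.
I_load = 346.88/278 = 1.2478 A, so P_out = 346.88 × 1.2478 = 432.82 W.
All ideal ⇒ P_in = P_out, so I_supply = 432.82/230 = 1.88 A.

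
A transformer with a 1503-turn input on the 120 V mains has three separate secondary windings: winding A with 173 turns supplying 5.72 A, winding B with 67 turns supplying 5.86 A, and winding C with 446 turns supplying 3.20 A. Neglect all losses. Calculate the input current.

I_in ≈ 1.87 A

V_A = 120 × 173/1503 = 13.812 V; V_B = 120 × 67/1503 = 5.3493 V; V_C = 120 × 446/1503 = 35.609 V.
P_out = V_A I_A + V_B I_B + V_C I_C = 13.812×5.72 + 5.3493×5.86 + 35.609×3.20 = 79.007 + 31.347 + 113.95 = 224.30 W.
Ideal ⇒ P_in = P_out, so I_in = P_out/V_in = 224.30/120 = 1.87 A.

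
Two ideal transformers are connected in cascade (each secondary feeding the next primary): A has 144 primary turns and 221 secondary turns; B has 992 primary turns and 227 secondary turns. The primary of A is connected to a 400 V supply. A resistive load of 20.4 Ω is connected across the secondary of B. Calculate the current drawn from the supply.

I_supply ≈ 2.42 A

Secondary of A: V = 400.00 × 221/144 = 613.89 V.
Secondary of B: V = 613.89 × 227/992 = 140.48 V.
I_load = 140.48/20.4 = 6.8861 A, so P_out = 140.48 × 6.8861 = 967.34 W.
All ideal ⇒ P_in = P_out, so I_supply = 967.34/400 = 2.42 A.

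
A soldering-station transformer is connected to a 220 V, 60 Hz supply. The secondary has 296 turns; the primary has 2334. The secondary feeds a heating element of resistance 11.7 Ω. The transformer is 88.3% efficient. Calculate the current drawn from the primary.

V_s = 220 × 296/2334 = 27.901 V.
I_s = V_s/R = 27.901/11.7 = 2.3847 A.
P_out = V_s I_s = 27.901 × 2.3847 = 66.534 W.
P_in = P_out/η = 66.534/0.883 = 75.350 W.
I_p = P_in/V_p = 75.350/220 = 0.342 A.

I_p ≈ 0.342 A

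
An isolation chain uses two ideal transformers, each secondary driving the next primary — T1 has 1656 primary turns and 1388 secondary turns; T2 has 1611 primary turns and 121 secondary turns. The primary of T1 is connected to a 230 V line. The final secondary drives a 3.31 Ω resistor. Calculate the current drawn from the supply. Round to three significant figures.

Secondary of T1: V = 230.00 × 1388/1656 = 192.78 V.
Secondary of T2: V = 192.78 × 121/1611 = 14.479 V.
I_load = 14.479/3.31 = 4.3744 A, so P_out = 14.479 × 4.3744 = 63.338 W.
All ideal ⇒ P_in = P_out, so I_supply = 63.338/230 = 0.275 A.

I_supply ≈ 0.275 A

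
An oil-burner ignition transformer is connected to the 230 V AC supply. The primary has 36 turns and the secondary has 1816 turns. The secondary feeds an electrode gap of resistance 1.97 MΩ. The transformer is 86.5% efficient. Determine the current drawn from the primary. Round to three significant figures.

V_s = 230 × 1816/36 = 11602 V.
I_s = V_s/R = 11602/(1.97×10^6) = 0.0058895 A.
P_out = V_s I_s = 11602 × 0.0058895 = 68.331 W.
P_in = P_out/η = 68.331/0.865 = 78.995 W.
I_p = P_in/V_p = 78.995/230 = 0.343 A.

I_p ≈ 0.343 A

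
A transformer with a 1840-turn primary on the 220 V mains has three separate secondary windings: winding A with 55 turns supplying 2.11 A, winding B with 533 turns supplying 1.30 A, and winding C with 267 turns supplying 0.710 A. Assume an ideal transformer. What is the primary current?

I_p ≈ 0.543 A

V_A = 220 × 55/1840 = 6.5761 V; V_B = 220 × 533/1840 = 63.728 V; V_C = 220 × 267/1840 = 31.924 V.
P_out = V_A I_A + V_B I_B + V_C I_C = 6.5761×2.11 + 63.728×1.30 + 31.924×0.710 = 13.876 + 82.847 + 22.666 = 119.39 W.
Ideal ⇒ P_in = P_out, so I_p = P_out/V_p = 119.39/220 = 0.543 A.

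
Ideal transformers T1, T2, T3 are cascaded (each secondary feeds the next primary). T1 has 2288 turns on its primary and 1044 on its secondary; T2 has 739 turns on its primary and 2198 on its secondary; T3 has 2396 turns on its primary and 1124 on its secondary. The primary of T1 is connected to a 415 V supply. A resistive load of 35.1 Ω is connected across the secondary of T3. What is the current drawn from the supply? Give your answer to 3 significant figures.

I_supply ≈ 4.79 A

After T1: V = 415.00 × 1044/2288 = 189.36 V.
After T2: V = 189.36 × 2198/739 = 563.22 V.
After T3: V = 563.22 × 1124/2396 = 264.21 V.
I_load = 264.21/35.1 = 7.5275 A, so P_out = 264.21 × 7.5275 = 1988.9 W.
All ideal ⇒ P_in = P_out, so I_supply = 1988.9/415 = 4.79 A.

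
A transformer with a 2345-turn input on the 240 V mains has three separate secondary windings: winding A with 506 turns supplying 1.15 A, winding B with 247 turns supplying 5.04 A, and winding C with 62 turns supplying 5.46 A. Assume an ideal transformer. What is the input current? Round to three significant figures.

I_in ≈ 0.923 A

V_A = 240 × 506/2345 = 51.787 V; V_B = 240 × 247/2345 = 25.279 V; V_C = 240 × 62/2345 = 6.3454 V.
P_out = V_A I_A + V_B I_B + V_C I_C = 51.787×1.15 + 25.279×5.04 + 6.3454×5.46 = 59.555 + 127.41 + 34.646 = 221.61 W.
Ideal ⇒ P_in = P_out, so I_in = P_out/V_in = 221.61/240 = 0.923 A.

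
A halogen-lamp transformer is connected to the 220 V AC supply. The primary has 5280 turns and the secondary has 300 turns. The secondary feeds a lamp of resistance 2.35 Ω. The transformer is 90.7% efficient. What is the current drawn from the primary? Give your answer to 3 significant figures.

V_s = 220 × 300/5280 = 12.500 V.
I_s = V_s/R = 12.500/2.35 = 5.3191 A.
P_out = V_s I_s = 12.500 × 5.3191 = 66.489 W.
P_in = P_out/η = 66.489/0.907 = 73.307 W.
I_p = P_in/V_p = 73.307/220 = 0.333 A.

I_p ≈ 0.333 A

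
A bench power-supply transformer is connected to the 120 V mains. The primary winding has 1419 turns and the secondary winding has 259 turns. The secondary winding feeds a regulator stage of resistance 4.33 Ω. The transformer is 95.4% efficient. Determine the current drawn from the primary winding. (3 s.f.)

V_s = 120 × 259/1419 = 21.903 V.
I_s = V_s/R = 21.903/4.33 = 5.0584 A.
P_out = V_s I_s = 21.903 × 5.0584 = 110.79 W.
P_in = P_out/η = 110.79/0.954 = 116.13 W.
I_p = P_in/V_p = 116.13/120 = 0.968 A.

I_p ≈ 0.968 A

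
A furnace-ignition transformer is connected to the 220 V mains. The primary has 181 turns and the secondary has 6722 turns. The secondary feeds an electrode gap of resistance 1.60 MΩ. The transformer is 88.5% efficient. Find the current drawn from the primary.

I_p ≈ 0.214 A

V_s = 220 × 6722/181 = 8170.4 V.
I_s = V_s/R = 8170.4/(1.60×10^6) = 0.0051065 A.
P_out = V_s I_s = 8170.4 × 0.0051065 = 41.722 W.
P_in = P_out/η = 41.722/0.885 = 47.144 W.
I_p = P_in/V_p = 47.144/220 = 0.214 A.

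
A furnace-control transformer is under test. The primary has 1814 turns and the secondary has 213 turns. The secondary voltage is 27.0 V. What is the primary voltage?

V_p/V_s = N_p/N_s, so V_p = 27.0 × 1814/213 = 230 V.

V_p ≈ 230 V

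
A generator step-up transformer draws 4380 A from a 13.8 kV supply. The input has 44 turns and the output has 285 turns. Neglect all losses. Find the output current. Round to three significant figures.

I_out ≈ 676 A

I_out/I_in = N_in/N_out, so I_out = 4380 × 44/285 = 676 A.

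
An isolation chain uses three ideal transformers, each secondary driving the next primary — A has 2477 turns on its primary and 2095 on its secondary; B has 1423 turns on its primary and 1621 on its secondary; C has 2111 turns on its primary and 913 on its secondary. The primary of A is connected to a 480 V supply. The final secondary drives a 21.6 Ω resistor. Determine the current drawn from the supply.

Secondary of A: V = 480.00 × 2095/2477 = 405.97 V.
Secondary of B: V = 405.97 × 1621/1423 = 462.46 V.
Secondary of C: V = 462.46 × 913/2111 = 200.01 V.
I_load = 200.01/21.6 = 9.2599 A, so P_out = 200.01 × 9.2599 = 1852.1 W.
All ideal ⇒ P_in = P_out, so I_supply = 1852.1/480 = 3.86 A.

I_supply ≈ 3.86 A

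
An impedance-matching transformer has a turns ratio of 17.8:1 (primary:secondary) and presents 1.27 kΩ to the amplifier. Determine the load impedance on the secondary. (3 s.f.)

Z_s = Z_p/(N_p/N_s)² = 1270/17.8² = 4.01 Ω.

Z_s ≈ 4.01 Ω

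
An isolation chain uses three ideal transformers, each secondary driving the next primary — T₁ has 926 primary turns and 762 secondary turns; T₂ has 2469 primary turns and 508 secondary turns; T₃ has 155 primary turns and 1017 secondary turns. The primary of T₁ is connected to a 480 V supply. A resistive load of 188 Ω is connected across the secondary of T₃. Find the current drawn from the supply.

Secondary of T₁: V = 480.00 × 762/926 = 394.99 V.
Secondary of T₂: V = 394.99 × 508/2469 = 81.270 V.
Secondary of T₃: V = 81.270 × 1017/155 = 533.23 V.
I_load = 533.23/188 = 2.8363 A, so P_out = 533.23 × 2.8363 = 1512.4 W.
All ideal ⇒ P_in = P_out, so I_supply = 1512.4/480 = 3.15 A.

I_supply ≈ 3.15 A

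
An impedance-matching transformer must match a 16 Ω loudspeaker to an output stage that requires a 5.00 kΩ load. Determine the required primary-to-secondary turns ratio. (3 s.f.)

N_p/N_s ≈ 17.7

Z_p/Z_s = (N_p/N_s)², so N_p/N_s = √(5000/16) = √312 = 17.7.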